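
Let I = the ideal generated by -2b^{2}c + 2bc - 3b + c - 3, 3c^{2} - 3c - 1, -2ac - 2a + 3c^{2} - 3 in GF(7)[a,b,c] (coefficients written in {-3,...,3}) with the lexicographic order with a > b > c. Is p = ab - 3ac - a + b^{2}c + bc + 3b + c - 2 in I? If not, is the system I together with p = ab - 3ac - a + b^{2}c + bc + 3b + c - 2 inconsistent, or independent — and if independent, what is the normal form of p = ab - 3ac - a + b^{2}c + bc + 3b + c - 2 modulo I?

ab - 3ac - a + b^{2}c + bc + 3b + c - 2 lies in I (it reduces to 0).

First compute the reduced Gröbner basis of I by Buchberger's algorithm.
f_1 = -2b^{2}c + 2bc - 3b + c - 3, LT = b^{2}c.
f_2 = 3c^{2} - 3c - 1, LT = c^{2}.
f_3 = -2ac - 2a + 3c^{2} - 3, LT = ac.

S(f_1,f_2): lcm = b^{2}c^{2}. S = b^{2}c - 2b^{2} - bc^{2} - 2bc + 3c^{2} - 2c.
  reduce S modulo (f_1, f_2, f_3):
  remainder -2b^{2} - 2bc - 3b - 2c + 3 ≠ 0; add h_4 = -2b^{2} - 2bc - 3b - 2c + 3 to the basis.

S(f_1,f_3): lcm = ab^{2}c. S = -ab^{2} - abc - 2ab + 3ac - 2a - 2b^{2}c^{2} + 2b^{2}.
  reduce S modulo (f_1, f_2, f_3, h_4):
  remainder 3ab + 3a - bc + b - c + 1 ≠ 0; add h_5 = 3ab + 3a - bc + b - c + 1 to the basis.

S(f_2,f_3): lcm = ac^{2}. S = -2ac + 2a - 2c^{3} + 2c.
  reduce S modulo (f_1, f_2, f_3, h_4, h_5):
  remainder -3a + c - 1 ≠ 0; add h_6 = -3a + c - 1 to the basis.

The other S-polynomials (S(f_1,h_4), S(f_2,h_4), S(f_3,h_4), S(f_1,h_5), S(f_2,h_5), S(f_3,h_5), S(h_4,h_5), S(f_1,h_6), S(f_2,h_6), S(f_3,h_6), S(h_4,h_6), S(h_5,h_6)) all reduce to 0 modulo the current basis, so we have a Gröbner basis.
Inter-reduce: drop elements whose leading term is divisible by another's, tail-reduce, and make monic.
Reduced Gröbner basis: {a + 2c - 2, b^{2} + bc - 2b + c + 2, c^{2} - c + 2}.
Label its elements g_1 = a + 2c - 2, g_2 = b^{2} + bc - 2b + c + 2, g_3 = c^{2} - c + 2.

Reduce p = ab - 3ac - a + b^{2}c + bc + 3b + c - 2 modulo G:
  leading term ab: subtract (b)·g_1 from ab - 3ac - a + b^{2}c + bc + 3b + c - 2 → -3ac - a + b^{2}c - bc - 2b + c - 2
  leading term ac: subtract (-3c)·g_1 from -3ac - a + b^{2}c - bc - 2b + c - 2 → -a + b^{2}c - bc - 2b - c^{2} + 2c - 2
  leading term a: subtract (-1)·g_1 from -a + b^{2}c - bc - 2b - c^{2} + 2c - 2 → b^{2}c - bc - 2b - c^{2} - 3c + 3
  leading term b^{2}c: subtract (c)·g_2 from b^{2}c - bc - 2b - c^{2} - 3c + 3 → -bc^{2} + bc - 2b - 2c^{2} + 2c + 3
  leading term bc^{2}: subtract (-b)·g_3 from -bc^{2} + bc - 2b - 2c^{2} + 2c + 3 → -2c^{2} + 2c + 3
  leading term c^{2}: subtract (-2)·g_3 from -2c^{2} + 2c + 3 → 0
  normal form = 0.
Since the normal form is 0, p ∈ I.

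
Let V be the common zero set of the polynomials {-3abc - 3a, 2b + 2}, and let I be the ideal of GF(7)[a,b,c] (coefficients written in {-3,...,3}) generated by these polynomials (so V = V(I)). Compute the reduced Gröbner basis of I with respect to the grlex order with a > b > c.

G = {ac - a, b + 1}

f_1 = -3abc - 3a, LT = abc.
f_2 = 2b + 2, LT = b.

S(f_1,f_2): lcm = abc. S = -ac + a.
  leading term ac: no divisor's leading term divides it; move -ac to the remainder.
  leading term a: no divisor's leading term divides it; move a to the remainder.
  remainder -ac + a ≠ 0; add g_3 = -ac + a to the basis.

S(f_1,g_3): lcm = abc. S = ab + a.
  leading term ab: subtract (-3a)·f_2 from ab + a → 0
  remainder 0.

S(f_2,g_3): leading monomials are coprime, so the S-polynomial reduces to 0 (Buchberger's first criterion).
Every S-polynomial of the final basis reduces to 0, so we have a Gröbner basis.
Inter-reduce: drop elements whose leading term is divisible by another's, tail-reduce, and make monic.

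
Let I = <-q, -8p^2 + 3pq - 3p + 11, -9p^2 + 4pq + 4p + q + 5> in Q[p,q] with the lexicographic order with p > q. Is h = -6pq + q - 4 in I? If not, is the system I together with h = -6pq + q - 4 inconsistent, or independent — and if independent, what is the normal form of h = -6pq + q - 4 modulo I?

Adjoining -6pq + q - 4 makes the ideal the whole ring: the system is inconsistent.

First compute the reduced Gröbner basis of I by Buchberger's algorithm.
f_1 = -q, LT = q.
f_2 = -8p^2 + 3pq - 3p + 11, LT = p^2.
f_3 = -9p^2 + 4pq + 4p + q + 5, LT = p^2.

S(f_2,f_3): lcm = p^2. S = 5/72pq + 59/72p + 1/9q - 59/72.
  leading term pq: subtract (-5/72p)·f_1 from 5/72pq + 59/72p + 1/9q - 59/72 → 59/72p + 1/9q - 59/72
  leading term p: no divisor's leading term divides it; move 59/72p to the remainder.
  leading term q: subtract (-1/9)·f_1 from 1/9q - 59/72 → -59/72
  leading term 1: no divisor's leading term divides it; move -59/72 to the remainder.
  remainder 59/72p - 59/72 ≠ 0; add k_4 = 59/72p - 59/72 to the basis.

The other S-polynomials (S(f_1,f_2), S(f_1,f_3), S(f_1,k_4), S(f_2,k_4), S(f_3,k_4)) all reduce to 0 modulo the current basis, so we have a Gröbner basis.
Inter-reduce: drop elements whose leading term is divisible by another's, tail-reduce, and make monic.
Reduced Gröbner basis: {p - 1, q}.
Label its elements g_1 = p - 1, g_2 = q.

Reduce h = -6pq + q - 4 modulo G:
  leading term pq: subtract (-6q)·g_1 from -6pq + q - 4 → -5q - 4
  leading term q: subtract (-5)·g_2 from -5q - 4 → -4
  leading term 1: no divisor's leading term divides it; move -4 to the remainder.
  normal form = -4.
The normal form is nonzero, so h ∉ I. Since h minus its normal form lies in I, I + (h) = I + (r) where r = -4; decide whether this ideal is the whole ring.
Here r = -4 is a nonzero constant, hence a unit: 1 ∈ I + (h), the Gröbner basis of I + (h) is {1}, and the enlarged system has no common solution — adjoining h is inconsistent.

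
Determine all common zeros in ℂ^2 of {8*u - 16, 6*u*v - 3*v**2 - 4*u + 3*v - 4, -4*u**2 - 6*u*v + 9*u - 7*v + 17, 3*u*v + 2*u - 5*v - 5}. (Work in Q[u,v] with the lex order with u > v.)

{(2, 1)}

Compute a lex Gröbner basis by Buchberger's algorithm.
f_1 = 8*u - 16, LT = u.
f_2 = 6*u*v - 4*u - 3*v**2 + 3*v - 4, LT = u*v.
f_3 = -4*u**2 - 6*u*v + 9*u - 7*v + 17, LT = u**2.
f_4 = 3*u*v + 2*u - 5*v - 5, LT = u*v.

S(f_1,f_2): lcm = u*v. S = 2/3*u + 1/2*v**2 - 5/2*v + 2/3.
  reduce S modulo (f_1, f_2, f_3, f_4):
  remainder 1/2*v**2 - 5/2*v + 2 ≠ 0; add h_5 = 1/2*v**2 - 5/2*v + 2 to the basis.

S(f_1,f_3): lcm = u**2. S = -3/2*u*v + 1/4*u - 7/4*v + 17/4.
  reduce S modulo (f_1, f_2, f_3, f_4, h_5):
  remainder -19/4*v + 19/4 ≠ 0; add h_6 = -19/4*v + 19/4 to the basis.

The other S-polynomials (S(f_1,f_4), S(f_2,f_3), S(f_2,f_4), S(f_3,f_4), S(f_1,h_5), S(f_2,h_5), S(f_3,h_5), S(f_4,h_5), S(f_1,h_6), S(f_2,h_6), S(f_3,h_6), S(f_4,h_6), S(h_5,h_6)) all reduce to 0 modulo the current basis, so we have a Gröbner basis.
Inter-reduce: drop elements whose leading term is divisible by another's, tail-reduce, and make monic.
Reduced Gröbner basis: {u - 2, v - 1}.

A lex Gröbner basis eliminates variables successively. Here v - 1 depends only on v, with roots {1}; lifting each root through the earlier basis elements recovers the full solutions.
  v = 1: the earlier basis element becomes u - 2 = 0, giving u = 2 — point (2, 1).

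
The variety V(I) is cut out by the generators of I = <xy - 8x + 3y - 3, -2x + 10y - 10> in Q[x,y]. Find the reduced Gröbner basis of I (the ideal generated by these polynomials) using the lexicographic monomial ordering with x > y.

G = {x - 5y + 5, y^{2} - \tfrac{42}{5}y + \tfrac{37}{5}}

f_1 = xy - 8x + 3y - 3, LT = xy.
f_2 = -2x + 10y - 10, LT = x.

S(f_1,f_2): lcm = xy. S = -8x + 5y^{2} - 2y - 3.
  leading term x: subtract (4)·f_2 from -8x + 5y^{2} - 2y - 3 → 5y^{2} - 42y + 37
  leading term y^{2}: no divisor's leading term divides it; move 5y^{2} to the remainder.
  leading term y: no divisor's leading term divides it; move -42y to the remainder.
  leading term 1: no divisor's leading term divides it; move 37 to the remainder.
  remainder 5y^{2} - 42y + 37 ≠ 0; add g_3 = 5y^{2} - 42y + 37 to the basis.

The other S-polynomials (S(f_1,g_3), S(f_2,g_3)) all reduce to 0 modulo the current basis, so we have a Gröbner basis.
Inter-reduce: drop elements whose leading term is divisible by another's, tail-reduce, and make monic.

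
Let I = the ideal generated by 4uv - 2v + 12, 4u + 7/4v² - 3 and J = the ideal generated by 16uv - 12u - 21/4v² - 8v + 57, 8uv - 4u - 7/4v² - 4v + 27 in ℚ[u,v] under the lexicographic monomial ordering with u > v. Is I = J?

Equality of ideals is decidable: compute both reduced Gröbner bases (unique for the ordering) and check whether they agree.
Buchberger on the first generating set:
f_1 = 4uv - 2v + 12, LT = uv.
f_2 = 4u + 7/4v² - 3, LT = u.

S(f_1,f_2): lcm = uv. S = -7/16v³ + ¼v + 3.
  leading term v³: no divisor's leading term divides it; move -7/16v³ to the remainder.
  leading term v: no divisor's leading term divides it; move ¼v to the remainder.
  leading term 1: no divisor's leading term divides it; move 3 to the remainder.
  remainder -7/16v³ + ¼v + 3 ≠ 0; add g_3 = -7/16v³ + ¼v + 3 to the basis.

The other S-polynomials (S(f_1,g_3), S(f_2,g_3)) all reduce to 0 modulo the current basis, so we have a Gröbner basis.
Inter-reduce: drop elements whose leading term is divisible by another's, tail-reduce, and make monic.
Reduced Gröbner basis: {u + 7/16v² - ¾, v³ - 4/7v - 48/7}.

Buchberger on the second generating set:
h_1 = 16uv - 12u - 21/4v² - 8v + 57, LT = uv.
h_2 = 8uv - 4u - 7/4v² - 4v + 27, LT = uv.

S(h_1,h_2): lcm = uv. S = -¼u - 7/64v² + 3/16.
  leading term u: no divisor's leading term divides it; move -¼u to the remainder.
  leading term v²: no divisor's leading term divides it; move -7/64v² to the remainder.
  leading term 1: no divisor's leading term divides it; move 3/16 to the remainder.
  remainder -¼u - 7/64v² + 3/16 ≠ 0; add k_3 = -¼u - 7/64v² + 3/16 to the basis.

S(h_1,k_3): lcm = uv. S = -¾u - 7/16v³ - 21/64v² + ¼v + 57/16.
  leading term u: subtract (3)·k_3 from -¾u - 7/16v³ - 21/64v² + ¼v + 57/16 → -7/16v³ + ¼v + 3
  leading term v³: no divisor's leading term divides it; move -7/16v³ to the remainder.
  leading term v: no divisor's leading term divides it; move ¼v to the remainder.
  leading term 1: no divisor's leading term divides it; move 3 to the remainder.
  remainder -7/16v³ + ¼v + 3 ≠ 0; add k_4 = -7/16v³ + ¼v + 3 to the basis.

The other S-polynomials (S(h_2,k_3), S(h_1,k_4), S(h_2,k_4), S(k_3,k_4)) all reduce to 0 modulo the current basis, so we have a Gröbner basis.
Inter-reduce: drop elements whose leading term is divisible by another's, tail-reduce, and make monic.
Reduced Gröbner basis: {u + 7/16v² - ¾, v³ - 4/7v - 48/7}.

These coincide, so the ideals are equal.
The choice of monomial ordering does not affect the verdict — as long as both bases are computed under the same ordering, their equality decides ideal equality.

Yes, the ideals are equal.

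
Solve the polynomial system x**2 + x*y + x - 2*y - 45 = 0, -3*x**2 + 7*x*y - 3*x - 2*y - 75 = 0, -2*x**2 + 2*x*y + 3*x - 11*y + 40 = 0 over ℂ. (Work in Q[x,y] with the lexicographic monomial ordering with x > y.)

{(5, 5)}

Compute a lex Gröbner basis by Buchberger's algorithm.
f_1 = x**2 + x*y + x - 2*y - 45, LT = x**2.
f_2 = -3*x**2 + 7*x*y - 3*x - 2*y - 75, LT = x**2.
f_3 = -2*x**2 + 2*x*y + 3*x - 11*y + 40, LT = x**2.

S(f_1,f_2): lcm = x**2. S = 10/3*x*y - 8/3*y - 70.
  leading term x*y: no divisor's leading term divides it; move 10/3*x*y to the remainder.
  leading term y: no divisor's leading term divides it; move -8/3*y to the remainder.
  leading term 1: no divisor's leading term divides it; move -70 to the remainder.
  remainder 10/3*x*y - 8/3*y - 70 ≠ 0; add h_4 = 10/3*x*y - 8/3*y - 70 to the basis.

S(f_1,f_3): lcm = x**2. S = 2*x*y + 5/2*x - 15/2*y - 25.
  leading term x*y: subtract (3/5)·h_4 from 2*x*y + 5/2*x - 15/2*y - 25 → 5/2*x - 59/10*y + 17
  leading term x: no divisor's leading term divides it; move 5/2*x to the remainder.
  leading term y: no divisor's leading term divides it; move -59/10*y to the remainder.
  leading term 1: no divisor's leading term divides it; move 17 to the remainder.
  remainder 5/2*x - 59/10*y + 17 ≠ 0; add h_5 = 5/2*x - 59/10*y + 17 to the basis.

S(f_1,h_4): lcm = x**2*y. S = x*y**2 + 9/5*x*y + 21*x - 2*y**2 - 45*y.
  leading term x*y**2: subtract (3/10*y)·h_4 from x*y**2 + 9/5*x*y + 21*x - 2*y**2 - 45*y → 9/5*x*y + 21*x - 6/5*y**2 - 24*y
  leading term x*y: subtract (27/50)·h_4 from 9/5*x*y + 21*x - 6/5*y**2 - 24*y → 21*x - 6/5*y**2 - 564/25*y + 189/5
  leading term x: subtract (42/5)·h_5 from 21*x - 6/5*y**2 - 564/25*y + 189/5 → -6/5*y**2 + 27*y - 105
  leading term y**2: no divisor's leading term divides it; move -6/5*y**2 to the remainder.
  leading term y: no divisor's leading term divides it; move 27*y to the remainder.
  leading term 1: no divisor's leading term divides it; move -105 to the remainder.
  remainder -6/5*y**2 + 27*y - 105 ≠ 0; add h_6 = -6/5*y**2 + 27*y - 105 to the basis.

S(f_3,h_4): lcm = x**2*y. S = -x*y**2 - 7/10*x*y + 21*x + 11/2*y**2 - 20*y.
  leading term x*y**2: subtract (-3/10*y)·h_4 from -x*y**2 - 7/10*x*y + 21*x + 11/2*y**2 - 20*y → -7/10*x*y + 21*x + 47/10*y**2 - 41*y
  leading term x*y: subtract (-21/100)·h_4 from -7/10*x*y + 21*x + 47/10*y**2 - 41*y → 21*x + 47/10*y**2 - 1039/25*y - 147/10
  leading term x: subtract (42/5)·h_5 from 21*x + 47/10*y**2 - 1039/25*y - 147/10 → 47/10*y**2 + 8*y - 315/2
  leading term y**2: subtract (-47/12)·h_6 from 47/10*y**2 + 8*y - 315/2 → 455/4*y - 2275/4
  leading term y: no divisor's leading term divides it; move 455/4*y to the remainder.
  leading term 1: no divisor's leading term divides it; move -2275/4 to the remainder.
  remainder 455/4*y - 2275/4 ≠ 0; add h_7 = 455/4*y - 2275/4 to the basis.

The other S-polynomials (S(f_2,f_3), S(f_2,h_4), S(f_1,h_5), S(f_2,h_5), S(f_3,h_5), S(h_4,h_5), S(f_1,h_6), S(f_2,h_6), S(f_3,h_6), S(h_4,h_6), S(h_5,h_6), S(f_1,h_7), S(f_2,h_7), S(f_3,h_7), S(h_4,h_7), S(h_5,h_7), S(h_6,h_7)) all reduce to 0 modulo the current basis, so we have a Gröbner basis.
Inter-reduce: drop elements whose leading term is divisible by another's, tail-reduce, and make monic.
Reduced Gröbner basis: {x - 5, y - 5}.

The lex basis is triangular: the last element involves only y. Solving y - 5 = 0 gives y ∈ {5}; substituting each value into the earlier elements determines the remaining variables.
  y = 5: the earlier basis element becomes x - 5 = 0, giving x = 5 — point (5, 5).
Check: every point annihilates each of the original generators.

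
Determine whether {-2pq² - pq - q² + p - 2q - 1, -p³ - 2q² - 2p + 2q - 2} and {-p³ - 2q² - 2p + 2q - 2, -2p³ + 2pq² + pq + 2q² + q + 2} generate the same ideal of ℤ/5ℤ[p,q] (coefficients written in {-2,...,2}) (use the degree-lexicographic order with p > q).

Two ideals are equal iff their reduced Gröbner bases coincide (the reduced basis is unique for a fixed ordering).
Buchberger on the first generating set:
f_1 = -2pq² - pq - q² + p - 2q - 1, LT = pq².
f_2 = -p³ - 2q² - 2p + 2q - 2, LT = p³.

S(f_1,f_2): lcm = p³q². S = -2p³q - 2p²q² - 2q⁴ + 2p³ + p²q - 2pq² + 2q³ - 2p² - 2q².
  leading term p³q: subtract (2q)·f_2 from -2p³q - 2p²q² - 2q⁴ + 2p³ + p²q - 2pq² + 2q³ - 2p² - 2q² → -2p²q² - 2q⁴ + 2p³ + p²q - 2pq² + q³ - 2p² - pq - q² - q
  leading term p²q²: subtract (p)·f_1 from -2p²q² - 2q⁴ + 2p³ + p²q - 2pq² + q³ - 2p² - pq - q² - q → -2q⁴ + 2p³ + 2p²q - pq² + q³ + 2p² + pq - q² + p - q
  leading term q⁴: no divisor's leading term divides it; move -2q⁴ to the remainder.
  leading term p³: subtract (-2)·f_2 from 2p³ + 2p²q - pq² + q³ + 2p² + pq - q² + p - q → 2p²q - pq² + q³ + 2p² + pq + 2p - 2q + 1
  leading term p²q: no divisor's leading term divides it; move 2p²q to the remainder.
  leading term pq²: subtract (-2)·f_1 from -pq² + q³ + 2p² + pq + 2p - 2q + 1 → q³ + 2p² - pq - 2q² - p - q - 1
  leading term q³: no divisor's leading term divides it; move q³ to the remainder.
  leading term p²: no divisor's leading term divides it; move 2p² to the remainder.
  leading term pq: no divisor's leading term divides it; move -pq to the remainder.
  leading term q²: no divisor's leading term divides it; move -2q² to the remainder.
  leading term p: no divisor's leading term divides it; move -p to the remainder.
  leading term q: no divisor's leading term divides it; move -q to the remainder.
  leading term 1: no divisor's leading term divides it; move -1 to the remainder.
  remainder -2q⁴ + 2p²q + q³ + 2p² - pq - 2q² - p - q - 1 ≠ 0; add g_3 = -2q⁴ + 2p²q + q³ + 2p² - pq - 2q² - p - q - 1 to the basis.

The other S-polynomials (S(f_1,g_3), S(f_2,g_3)) all reduce to 0 modulo the current basis, so we have a Gröbner basis.
Inter-reduce: drop elements whose leading term is divisible by another's, tail-reduce, and make monic.
Reduced Gröbner basis: {q⁴ - p²q + 2q³ - p² - 2pq + q² - 2p - 2q - 2, p³ + 2q² + 2p - 2q + 2, pq² - 2pq - 2q² + 2p + q - 2}.

Buchberger on the second generating set:
h_1 = -p³ - 2q² - 2p + 2q - 2, LT = p³.
h_2 = -2p³ + 2pq² + pq + 2q² + q + 2, LT = p³.

S(h_1,h_2): lcm = p³. S = pq² - 2pq - 2q² + 2p + q - 2.
  leading term pq²: no divisor's leading term divides it; move pq² to the remainder.
  leading term pq: no divisor's leading term divides it; move -2pq to the remainder.
  leading term q²: no divisor's leading term divides it; move -2q² to the remainder.
  leading term p: no divisor's leading term divides it; move 2p to the remainder.
  leading term q: no divisor's leading term divides it; move q to the remainder.
  leading term 1: no divisor's leading term divides it; move -2 to the remainder.
  remainder pq² - 2pq - 2q² + 2p + q - 2 ≠ 0; add k_3 = pq² - 2pq - 2q² + 2p + q - 2 to the basis.

S(h_1,k_3): lcm = p³q². S = 2p³q + 2p²q² + 2q⁴ - 2p³ - p²q + 2pq² - 2q³ + 2p² + 2q².
  leading term p³q: subtract (-2q)·h_1 from 2p³q + 2p²q² + 2q⁴ - 2p³ - p²q + 2pq² - 2q³ + 2p² + 2q² → 2p²q² + 2q⁴ - 2p³ - p²q + 2pq² - q³ + 2p² + pq + q² + q
  leading term p²q²: subtract (2p)·k_3 from 2p²q² + 2q⁴ - 2p³ - p²q + 2pq² - q³ + 2p² + pq + q² + q → 2q⁴ - 2p³ - 2p²q + pq² - q³ - 2p² - pq + q² - p + q
  leading term q⁴: no divisor's leading term divides it; move 2q⁴ to the remainder.
  leading term p³: subtract (2)·h_1 from -2p³ - 2p²q + pq² - q³ - 2p² - pq + q² - p + q → -2p²q + pq² - q³ - 2p² - pq - 2p + 2q - 1
  leading term p²q: no divisor's leading term divides it; move -2p²q to the remainder.
  leading term pq²: subtract (1)·k_3 from pq² - q³ - 2p² - pq - 2p + 2q - 1 → -q³ - 2p² + pq + 2q² + p + q + 1
  leading term q³: no divisor's leading term divides it; move -q³ to the remainder.
  leading term p²: no divisor's leading term divides it; move -2p² to the remainder.
  leading term pq: no divisor's leading term divides it; move pq to the remainder.
  leading term q²: no divisor's leading term divides it; move 2q² to the remainder.
  leading term p: no divisor's leading term divides it; move p to the remainder.
  leading term q: no divisor's leading term divides it; move q to the remainder.
  leading term 1: no divisor's leading term divides it; move 1 to the remainder.
  remainder 2q⁴ - 2p²q - q³ - 2p² + pq + 2q² + p + q + 1 ≠ 0; add k_4 = 2q⁴ - 2p²q - q³ - 2p² + pq + 2q² + p + q + 1 to the basis.

The other S-polynomials (S(h_2,k_3), S(h_1,k_4), S(h_2,k_4), S(k_3,k_4)) all reduce to 0 modulo the current basis, so we have a Gröbner basis.
Inter-reduce: drop elements whose leading term is divisible by another's, tail-reduce, and make monic.
Reduced Gröbner basis: {q⁴ - p²q + 2q³ - p² - 2pq + q² - 2p - 2q - 2, p³ + 2q² + 2p - 2q + 2, pq² - 2pq - 2q² + 2p + q - 2}.

Same reduced basis, so the two generating sets span the same ideal.
The choice of monomial ordering does not affect the verdict — as long as both bases are computed under the same ordering, their equality decides ideal equality.

Yes, the ideals are equal.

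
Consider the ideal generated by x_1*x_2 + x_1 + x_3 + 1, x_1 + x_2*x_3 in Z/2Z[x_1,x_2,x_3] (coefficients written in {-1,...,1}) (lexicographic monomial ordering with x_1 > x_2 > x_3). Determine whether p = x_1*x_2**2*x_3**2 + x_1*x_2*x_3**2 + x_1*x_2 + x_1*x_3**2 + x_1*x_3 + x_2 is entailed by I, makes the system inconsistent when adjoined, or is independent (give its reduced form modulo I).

x_1*x_2**2*x_3**2 + x_1*x_2*x_3**2 + x_1*x_2 + x_1*x_3**2 + x_1*x_3 + x_2 is independent of I; its normal form modulo I is x_2*x_3 + x_2 + x_3 + 1.

First compute the reduced Gröbner basis of I by Buchberger's algorithm.
f_1 = x_1*x_2 + x_1 + x_3 + 1, LT = x_1*x_2.
f_2 = x_1 + x_2*x_3, LT = x_1.

S(f_1,f_2): lcm = x_1*x_2. S = x_1 + x_2**2*x_3 + x_3 + 1.
  leading term x_1: subtract (1)·f_2 from x_1 + x_2**2*x_3 + x_3 + 1 → x_2**2*x_3 + x_2*x_3 + x_3 + 1
  leading term x_2**2*x_3: no divisor's leading term divides it; move x_2**2*x_3 to the remainder.
  leading term x_2*x_3: no divisor's leading term divides it; move x_2*x_3 to the remainder.
  leading term x_3: no divisor's leading term divides it; move x_3 to the remainder.
  leading term 1: no divisor's leading term divides it; move 1 to the remainder.
  remainder x_2**2*x_3 + x_2*x_3 + x_3 + 1 ≠ 0; add h_3 = x_2**2*x_3 + x_2*x_3 + x_3 + 1 to the basis.

The other S-polynomials (S(f_1,h_3), S(f_2,h_3)) all reduce to 0 modulo the current basis, so we have a Gröbner basis.
Inter-reduce: drop elements whose leading term is divisible by another's, tail-reduce, and make monic.
Reduced Gröbner basis: {x_1 + x_2*x_3, x_2**2*x_3 + x_2*x_3 + x_3 + 1}.
Label its elements g_1 = x_1 + x_2*x_3, g_2 = x_2**2*x_3 + x_2*x_3 + x_3 + 1.

Reduce p = x_1*x_2**2*x_3**2 + x_1*x_2*x_3**2 + x_1*x_2 + x_1*x_3**2 + x_1*x_3 + x_2 modulo G:
  leading term x_1*x_2**2*x_3**2: subtract (x_2**2*x_3**2)·g_1 from x_1*x_2**2*x_3**2 + x_1*x_2*x_3**2 + x_1*x_2 + x_1*x_3**2 + x_1*x_3 + x_2 → x_1*x_2*x_3**2 + x_1*x_2 + x_1*x_3**2 + x_1*x_3 + x_2**3*x_3**3 + x_2
  leading term x_1*x_2*x_3**2: subtract (x_2*x_3**2)·g_1 from x_1*x_2*x_3**2 + x_1*x_2 + x_1*x_3**2 + x_1*x_3 + x_2**3*x_3**3 + x_2 → x_1*x_2 + x_1*x_3**2 + x_1*x_3 + x_2**3*x_3**3 + x_2**2*x_3**3 + x_2
  leading term x_1*x_2: subtract (x_2)·g_1 from x_1*x_2 + x_1*x_3**2 + x_1*x_3 + x_2**3*x_3**3 + x_2**2*x_3**3 + x_2 → x_1*x_3**2 + x_1*x_3 + x_2**3*x_3**3 + x_2**2*x_3**3 + x_2**2*x_3 + x_2
  leading term x_1*x_3**2: subtract (x_3**2)·g_1 from x_1*x_3**2 + x_1*x_3 + x_2**3*x_3**3 + x_2**2*x_3**3 + x_2**2*x_3 + x_2 → x_1*x_3 + x_2**3*x_3**3 + x_2**2*x_3**3 + x_2**2*x_3 + x_2*x_3**3 + x_2
  leading term x_1*x_3: subtract (x_3)·g_1 from x_1*x_3 + x_2**3*x_3**3 + x_2**2*x_3**3 + x_2**2*x_3 + x_2*x_3**3 + x_2 → x_2**3*x_3**3 + x_2**2*x_3**3 + x_2**2*x_3 + x_2*x_3**3 + x_2*x_3**2 + x_2
  leading term x_2**3*x_3**3: subtract (x_2*x_3**2)·g_2 from x_2**3*x_3**3 + x_2**2*x_3**3 + x_2**2*x_3 + x_2*x_3**3 + x_2*x_3**2 + x_2 → x_2**2*x_3 + x_2
  leading term x_2**2*x_3: subtract (1)·g_2 from x_2**2*x_3 + x_2 → x_2*x_3 + x_2 + x_3 + 1
  leading term x_2*x_3: no divisor's leading term divides it; move x_2*x_3 to the remainder.
  leading term x_2: no divisor's leading term divides it; move x_2 to the remainder.
  leading term x_3: no divisor's leading term divides it; move x_3 to the remainder.
  leading term 1: no divisor's leading term divides it; move 1 to the remainder.
  normal form = x_2*x_3 + x_2 + x_3 + 1.
The normal form is nonzero, so p ∉ I. Since p minus its normal form lies in I, I + (p) = I + (r) where r = x_2*x_3 + x_2 + x_3 + 1; decide whether this ideal is the whole ring.
Run Buchberger on G together with r (pairs among the g_i already reduce to 0 since G is a Gröbner basis):
g_1 = x_1 + x_2*x_3, LT = x_1.
g_2 = x_2**2*x_3 + x_2*x_3 + x_3 + 1, LT = x_2**2*x_3.
r = x_2*x_3 + x_2 + x_3 + 1, LT = x_2*x_3.

S(g_2,r): lcm = x_2**2*x_3. S = x_2**2 + x_2 + x_3 + 1.
  leading term x_2**2: no divisor's leading term divides it; move x_2**2 to the remainder.
  leading term x_2: no divisor's leading term divides it; move x_2 to the remainder.
  leading term x_3: no divisor's leading term divides it; move x_3 to the remainder.
  leading term 1: no divisor's leading term divides it; move 1 to the remainder.
  remainder x_2**2 + x_2 + x_3 + 1 ≠ 0; add m_4 = x_2**2 + x_2 + x_3 + 1 to the basis.

S(g_2,m_4): lcm = x_2**2*x_3. S = x_3**2 + 1.
  leading term x_3**2: no divisor's leading term divides it; move x_3**2 to the remainder.
  leading term 1: no divisor's leading term divides it; move 1 to the remainder.
  remainder x_3**2 + 1 ≠ 0; add m_5 = x_3**2 + 1 to the basis.

The other S-polynomials (S(g_1,g_2), S(g_1,r), S(g_1,m_4), S(r,m_4), S(g_1,m_5), S(g_2,m_5), S(r,m_5), S(m_4,m_5)) all reduce to 0 modulo the current basis, so we have a Gröbner basis.
Inter-reduce: drop elements whose leading term is divisible by another's, tail-reduce, and make monic.
Reduced Gröbner basis: {x_1 + x_2 + x_3 + 1, x_2**2 + x_2 + x_3 + 1, x_2*x_3 + x_2 + x_3 + 1, x_3**2 + 1}.
The reduced Gröbner basis of I + (p) is {x_1 + x_2 + x_3 + 1, x_2**2 + x_2 + x_3 + 1, x_2*x_3 + x_2 + x_3 + 1, x_3**2 + 1} ≠ {1}, a proper ideal, so the enlarged system stays consistent: p is independent of I, with normal form x_2*x_3 + x_2 + x_3 + 1.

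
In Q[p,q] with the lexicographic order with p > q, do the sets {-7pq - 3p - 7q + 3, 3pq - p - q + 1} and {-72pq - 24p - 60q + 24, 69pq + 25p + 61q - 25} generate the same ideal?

Yes, the ideals are equal.

Since reduced Gröbner bases are canonical representatives of ideals under a given ordering, it suffices to compute and compare them.
Buchberger on the first generating set:
f_1 = -7pq - 3p - 7q + 3, LT = pq.
f_2 = 3pq - p - q + 1, LT = pq.

S(f_1,f_2): lcm = pq. S = 16/21p + 4/3q - 16/21.
  reduce S modulo (f_1, f_2):
  remainder 16/21p + 4/3q - 16/21 ≠ 0; add g_3 = 16/21p + 4/3q - 16/21 to the basis.

S(f_1,g_3): lcm = pq. S = 3/7p - 7/4q^2 + 2q - 3/7.
  reduce S modulo (f_1, f_2, g_3):
  remainder -7/4q^2 + 5/4q ≠ 0; add g_4 = -7/4q^2 + 5/4q to the basis.

The other S-polynomials (S(f_2,g_3), S(f_1,g_4), S(f_2,g_4), S(g_3,g_4)) all reduce to 0 modulo the current basis, so we have a Gröbner basis.
Inter-reduce: drop elements whose leading term is divisible by another's, tail-reduce, and make monic.
Reduced Gröbner basis: {p + 7/4q - 1, q^2 - 5/7q}.

Buchberger on the second generating set:
h_1 = -72pq - 24p - 60q + 24, LT = pq.
h_2 = 69pq + 25p + 61q - 25, LT = pq.

S(h_1,h_2): lcm = pq. S = -2/69p - 7/138q + 2/69.
  reduce S modulo (h_1, h_2):
  remainder -2/69p - 7/138q + 2/69 ≠ 0; add k_3 = -2/69p - 7/138q + 2/69 to the basis.

S(h_1,k_3): lcm = pq. S = 1/3p - 7/4q^2 + 11/6q - 1/3.
  reduce S modulo (h_1, h_2, k_3):
  remainder -7/4q^2 + 5/4q ≠ 0; add k_4 = -7/4q^2 + 5/4q to the basis.

The other S-polynomials (S(h_2,k_3), S(h_1,k_4), S(h_2,k_4), S(k_3,k_4)) all reduce to 0 modulo the current basis, so we have a Gröbner basis.
Inter-reduce: drop elements whose leading term is divisible by another's, tail-reduce, and make monic.
Reduced Gröbner basis: {p + 7/4q - 1, q^2 - 5/7q}.

These coincide, so the ideals are equal.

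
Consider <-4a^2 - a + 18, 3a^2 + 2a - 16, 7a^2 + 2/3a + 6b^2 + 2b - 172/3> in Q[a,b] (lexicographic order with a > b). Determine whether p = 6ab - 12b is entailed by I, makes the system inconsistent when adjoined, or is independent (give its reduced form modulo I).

6ab - 12b lies in I (it reduces to 0).

First compute the reduced Gröbner basis of I by Buchberger's algorithm.
f_1 = -4a^2 - a + 18, LT = a^2.
f_2 = 3a^2 + 2a - 16, LT = a^2.
f_3 = 7a^2 + 2/3a + 6b^2 + 2b - 172/3, LT = a^2.

S(f_1,f_2): lcm = a^2. S = -5/12a + 5/6.
  leading term a: no divisor's leading term divides it; move -5/12a to the remainder.
  leading term 1: no divisor's leading term divides it; move 5/6 to the remainder.
  remainder -5/12a + 5/6 ≠ 0; add h_4 = -5/12a + 5/6 to the basis.

S(f_1,f_3): lcm = a^2. S = 13/84a - 6/7b^2 - 2/7b + 155/42.
  leading term a: subtract (-13/35)·h_4 from 13/84a - 6/7b^2 - 2/7b + 155/42 → -6/7b^2 - 2/7b + 4
  leading term b^2: no divisor's leading term divides it; move -6/7b^2 to the remainder.
  leading term b: no divisor's leading term divides it; move -2/7b to the remainder.
  leading term 1: no divisor's leading term divides it; move 4 to the remainder.
  remainder -6/7b^2 - 2/7b + 4 ≠ 0; add h_5 = -6/7b^2 - 2/7b + 4 to the basis.

The other S-polynomials (S(f_2,f_3), S(f_1,h_4), S(f_2,h_4), S(f_3,h_4), S(f_1,h_5), S(f_2,h_5), S(f_3,h_5), S(h_4,h_5)) all reduce to 0 modulo the current basis, so we have a Gröbner basis.
Inter-reduce: drop elements whose leading term is divisible by another's, tail-reduce, and make monic.
Reduced Gröbner basis: {a - 2, b^2 + 1/3b - 14/3}.
Label its elements g_1 = a - 2, g_2 = b^2 + 1/3b - 14/3.

Reduce p = 6ab - 12b modulo G:
  leading term ab: subtract (6b)·g_1 from 6ab - 12b → 0
  normal form = 0.
Since the normal form is 0, p ∈ I.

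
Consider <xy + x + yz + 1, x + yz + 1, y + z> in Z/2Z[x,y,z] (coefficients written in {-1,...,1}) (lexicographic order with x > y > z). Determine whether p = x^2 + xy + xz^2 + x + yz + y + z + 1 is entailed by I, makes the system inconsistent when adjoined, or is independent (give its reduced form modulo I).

x^2 + xy + xz^2 + x + yz + y + z + 1 is independent of I; its normal form modulo I is z^2 + 1.

First compute the reduced Gröbner basis of I by Buchberger's algorithm.
f_1 = xy + x + yz + 1, LT = xy.
f_2 = x + yz + 1, LT = x.
f_3 = y + z, LT = y.

S(f_1,f_2): lcm = xy. S = x + y^2z + yz + y + 1.
  leading term x: subtract (1)·f_2 from x + y^2z + yz + y + 1 → y^2z + y
  leading term y^2z: subtract (yz)·f_3 from y^2z + y → yz^2 + y
  leading term yz^2: subtract (z^2)·f_3 from yz^2 + y → y + z^3
  leading term y: subtract (1)·f_3 from y + z^3 → z^3 + z
  leading term z^3: no divisor's leading term divides it; move z^3 to the remainder.
  leading term z: no divisor's leading term divides it; move z to the remainder.
  remainder z^3 + z ≠ 0; add h_4 = z^3 + z to the basis.

The other S-polynomials (S(f_1,f_3), S(f_2,f_3), S(f_1,h_4), S(f_2,h_4), S(f_3,h_4)) all reduce to 0 modulo the current basis, so we have a Gröbner basis.
Inter-reduce: drop elements whose leading term is divisible by another's, tail-reduce, and make monic.
Reduced Gröbner basis: {x + z^2 + 1, y + z, z^3 + z}.
Label its elements g_1 = x + z^2 + 1, g_2 = y + z, g_3 = z^3 + z.

Reduce p = x^2 + xy + xz^2 + x + yz + y + z + 1 modulo G:
  leading term x^2: subtract (x)·g_1 from x^2 + xy + xz^2 + x + yz + y + z + 1 → xy + yz + y + z + 1
  leading term xy: subtract (y)·g_1 from xy + yz + y + z + 1 → yz^2 + yz + z + 1
  leading term yz^2: subtract (z^2)·g_2 from yz^2 + yz + z + 1 → yz + z^3 + z + 1
  leading term yz: subtract (z)·g_2 from yz + z^3 + z + 1 → z^3 + z^2 + z + 1
  leading term z^3: subtract (1)·g_3 from z^3 + z^2 + z + 1 → z^2 + 1
  leading term z^2: no divisor's leading term divides it; move z^2 to the remainder.
  leading term 1: no divisor's leading term divides it; move 1 to the remainder.
  normal form = z^2 + 1.
The normal form is nonzero, so p ∉ I. Since p minus its normal form lies in I, I + (p) = I + (r) where r = z^2 + 1; decide whether this ideal is the whole ring.
Run Buchberger on G together with r (pairs among the g_i already reduce to 0 since G is a Gröbner basis):
g_1 = x + z^2 + 1, LT = x.
g_2 = y + z, LT = y.
g_3 = z^3 + z, LT = z^3.
r = z^2 + 1, LT = z^2.

The S-polynomials (S(g_1,g_2), S(g_1,g_3), S(g_1,r), S(g_2,g_3), S(g_2,r), S(g_3,r)) all reduce to 0 modulo the current basis, so we have a Gröbner basis.
Inter-reduce: drop elements whose leading term is divisible by another's, tail-reduce, and make monic.
Reduced Gröbner basis: {x, y + z, z^2 + 1}.
The reduced Gröbner basis of I + (p) is {x, y + z, z^2 + 1} ≠ {1}, a proper ideal, so the enlarged system stays consistent: p is independent of I, with normal form z^2 + 1.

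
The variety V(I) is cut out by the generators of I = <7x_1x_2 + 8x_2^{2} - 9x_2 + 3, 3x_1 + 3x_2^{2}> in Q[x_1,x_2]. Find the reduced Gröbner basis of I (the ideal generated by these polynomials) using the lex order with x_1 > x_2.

G = {x_1 + x_2^{2}, x_2^{3} - \tfrac{8}{7}x_2^{2} + \tfrac{9}{7}x_2 - \tfrac{3}{7}}

f_1 = 7x_1x_2 + 8x_2^{2} - 9x_2 + 3, LT = x_1x_2.
f_2 = 3x_1 + 3x_2^{2}, LT = x_1.

S(f_1,f_2): lcm = x_1x_2. S = -x_2^{3} + \tfrac{8}{7}x_2^{2} - \tfrac{9}{7}x_2 + \tfrac{3}{7}.
  reduce S modulo (f_1, f_2):
  remainder -x_2^{3} + \tfrac{8}{7}x_2^{2} - \tfrac{9}{7}x_2 + \tfrac{3}{7} ≠ 0; add g_3 = -x_2^{3} + \tfrac{8}{7}x_2^{2} - \tfrac{9}{7}x_2 + \tfrac{3}{7} to the basis.

The other S-polynomials (S(f_1,g_3), S(f_2,g_3)) all reduce to 0 modulo the current basis, so we have a Gröbner basis.
Inter-reduce: drop elements whose leading term is divisible by another's, tail-reduce, and make monic.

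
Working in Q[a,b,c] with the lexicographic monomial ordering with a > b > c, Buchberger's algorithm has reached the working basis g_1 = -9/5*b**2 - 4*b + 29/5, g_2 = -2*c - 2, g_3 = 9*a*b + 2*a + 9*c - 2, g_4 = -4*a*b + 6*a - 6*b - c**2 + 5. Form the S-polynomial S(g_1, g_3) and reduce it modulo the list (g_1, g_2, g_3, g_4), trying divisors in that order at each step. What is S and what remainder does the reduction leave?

lcm(LM(g_1), LM(g_3)) = a*b**2.
S = (lcm/LT(g_1))·g_1 − (lcm/LT(g_3))·g_3 = 2*a*b - 29/9*a - b*c + 2/9*b.
Reduce S modulo (g_1, g_2, g_3, g_4) in that order:
  leading term a*b: subtract (2/9)·g_3 from 2*a*b - 29/9*a - b*c + 2/9*b → -11/3*a - b*c + 2/9*b - 2*c + 4/9
  leading term a: no divisor's leading term divides it; move -11/3*a to the remainder.
  leading term b*c: subtract (1/2*b)·g_2 from -b*c + 2/9*b - 2*c + 4/9 → 11/9*b - 2*c + 4/9
  leading term b: no divisor's leading term divides it; move 11/9*b to the remainder.
  leading term c: subtract (1)·g_2 from -2*c + 4/9 → 22/9
  leading term 1: no divisor's leading term divides it; move 22/9 to the remainder.
The remainder -11/3*a + 11/9*b + 22/9 is nonzero, so it would be added as the next basis element.

S(g_1, g_3) = 2*a*b - 29/9*a - b*c + 2/9*b; remainder on division = -11/3*a + 11/9*b + 22/9.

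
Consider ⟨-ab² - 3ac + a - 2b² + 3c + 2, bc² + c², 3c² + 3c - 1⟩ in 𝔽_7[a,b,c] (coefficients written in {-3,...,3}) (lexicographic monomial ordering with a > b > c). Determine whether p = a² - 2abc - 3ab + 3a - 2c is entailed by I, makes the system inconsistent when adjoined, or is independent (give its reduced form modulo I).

a² - 2abc - 3ab + 3a - 2c lies in I (it reduces to 0).

First compute the reduced Gröbner basis of I by Buchberger's algorithm.
f_1 = -ab² - 3ac + a - 2b² + 3c + 2, LT = ab².
f_2 = bc² + c², LT = bc².
f_3 = 3c² + 3c - 1, LT = c².

S(f_1,f_2): lcm = ab²c². S = -abc² + 3ac³ - ac² + 2b²c² - 3c³ - 2c².
  leading term abc²: subtract (-a)·f_2 from -abc² + 3ac³ - ac² + 2b²c² - 3c³ - 2c² → 3ac³ + 2b²c² - 3c³ - 2c²
  leading term ac³: subtract (ac)·f_3 from 3ac³ + 2b²c² - 3c³ - 2c² → -3ac² + ac + 2b²c² - 3c³ - 2c²
  leading term ac²: subtract (-a)·f_3 from -3ac² + ac + 2b²c² - 3c³ - 2c² → -3ac - a + 2b²c² - 3c³ - 2c²
  leading term ac: no divisor's leading term divides it; move -3ac to the remainder.
  leading term a: no divisor's leading term divides it; move -a to the remainder.
  leading term b²c²: subtract (2b)·f_2 from 2b²c² - 3c³ - 2c² → -2bc² - 3c³ - 2c²
  leading term bc²: subtract (-2)·f_2 from -2bc² - 3c³ - 2c² → -3c³
  leading term c³: subtract (-c)·f_3 from -3c³ → 3c² - c
  leading term c²: subtract (1)·f_3 from 3c² - c → 3c + 1
  leading term c: no divisor's leading term divides it; move 3c to the remainder.
  leading term 1: no divisor's leading term divides it; move 1 to the remainder.
  remainder -3ac - a + 3c + 1 ≠ 0; add h_4 = -3ac - a + 3c + 1 to the basis.

S(f_2,f_3): lcm = bc². S = -bc - 2b + c².
  leading term bc: no divisor's leading term divides it; move -bc to the remainder.
  leading term b: no divisor's leading term divides it; move -2b to the remainder.
  leading term c²: subtract (-2)·f_3 from c² → -c - 2
  leading term c: no divisor's leading term divides it; move -c to the remainder.
  leading term 1: no divisor's leading term divides it; move -2 to the remainder.
  remainder -bc - 2b - c - 2 ≠ 0; add h_5 = -bc - 2b - c - 2 to the basis.

S(f_1,h_4): lcm = ab²c. S = 2ab² + 3ac² - ac + 3b²c - 2b² - 3c² - 2c.
  leading term ab²: subtract (-2)·f_1 from 2ab² + 3ac² - ac + 3b²c - 2b² - 3c² - 2c → 3ac² + 2a + 3b²c + b² - 3c² - 3c - 3
  leading term ac²: subtract (a)·f_3 from 3ac² + 2a + 3b²c + b² - 3c² - 3c - 3 → -3ac + 3a + 3b²c + b² - 3c² - 3c - 3
  leading term ac: subtract (1)·h_4 from -3ac + 3a + 3b²c + b² - 3c² - 3c - 3 → -3a + 3b²c + b² - 3c² + c + 3
  leading term a: no divisor's leading term divides it; move -3a to the remainder.
  leading term b²c: subtract (-3b)·h_5 from 3b²c + b² - 3c² + c + 3 → 2b² - 3bc + b - 3c² + c + 3
  leading term b²: no divisor's leading term divides it; move 2b² to the remainder.
  leading term bc: subtract (3)·h_5 from -3bc + b - 3c² + c + 3 → -3c² - 3c + 2
  leading term c²: subtract (-1)·f_3 from -3c² - 3c + 2 → 1
  leading term 1: no divisor's leading term divides it; move 1 to the remainder.
  remainder -3a + 2b² + 1 ≠ 0; add h_6 = -3a + 2b² + 1 to the basis.

S(f_2,h_4): lcm = abc². S = 2abc + ac² + bc² - 2bc.
  leading term abc: subtract (-3b)·h_4 from 2abc + ac² + bc² - 2bc → -3ab + ac² + bc² + 3b
  leading term ab: subtract (b)·h_6 from -3ab + ac² + bc² + 3b → ac² - 2b³ + bc² + 2b
  leading term ac²: subtract (-2a)·f_3 from ac² - 2b³ + bc² + 2b → -ac - 2a - 2b³ + bc² + 2b
  leading term ac: subtract (-2)·h_4 from -ac - 2a - 2b³ + bc² + 2b → 3a - 2b³ + bc² + 2b - c + 2
  leading term a: subtract (-1)·h_6 from 3a - 2b³ + bc² + 2b - c + 2 → -2b³ + 2b² + bc² + 2b - c + 3
  leading term b³: no divisor's leading term divides it; move -2b³ to the remainder.
  leading term b²: no divisor's leading term divides it; move 2b² to the remainder.
  leading term bc²: subtract (1)·f_2 from bc² + 2b - c + 3 → 2b - c² - c + 3
  leading term b: no divisor's leading term divides it; move 2b to the remainder.
  leading term c²: subtract (2)·f_3 from -c² - c + 3 → -2
  leading term 1: no divisor's leading term divides it; move -2 to the remainder.
  remainder -2b³ + 2b² + 2b - 2 ≠ 0; add h_7 = -2b³ + 2b² + 2b - 2 to the basis.

S(f_3,h_4): lcm = ac². S = 3ac + 2a + c² - 2c.
  leading term ac: subtract (-1)·h_4 from 3ac + 2a + c² - 2c → a + c² + c + 1
  leading term a: subtract (2)·h_6 from a + c² + c + 1 → 3b² + c² + c - 1
  leading term b²: no divisor's leading term divides it; move 3b² to the remainder.
  leading term c²: subtract (-2)·f_3 from c² + c - 1 → -3
  leading term 1: no divisor's leading term divides it; move -3 to the remainder.
  remainder 3b² - 3 ≠ 0; add h_8 = 3b² - 3 to the basis.

S(f_2,h_5): lcm = bc². S = -2bc - 2c.
  leading term bc: subtract (2)·h_5 from -2bc - 2c → -3b - 3
  leading term b: no divisor's leading term divides it; move -3b to the remainder.
  leading term 1: no divisor's leading term divides it; move -3 to the remainder.
  remainder -3b - 3 ≠ 0; add h_9 = -3b - 3 to the basis.

The other S-polynomials (S(f_1,f_3), S(f_1,h_5), S(f_3,h_5), S(h_4,h_5), S(f_1,h_6), S(f_2,h_6), S(f_3,h_6), S(h_4,h_6), S(h_5,h_6), S(f_1,h_7), S(f_2,h_7), S(f_3,h_7), S(h_4,h_7), S(h_5,h_7), S(h_6,h_7), S(f_1,h_8), S(f_2,h_8), S(f_3,h_8), S(h_4,h_8), S(h_5,h_8), S(h_6,h_8), S(h_7,h_8), S(f_1,h_9), S(f_2,h_9), S(f_3,h_9), S(h_4,h_9), S(h_5,h_9), S(h_6,h_9), S(h_7,h_9), S(h_8,h_9)) all reduce to 0 modulo the current basis, so we have a Gröbner basis.
Inter-reduce: drop elements whose leading term is divisible by another's, tail-reduce, and make monic.
Reduced Gröbner basis: {a - 1, b + 1, c² + c + 2}.
Label its elements g_1 = a - 1, g_2 = b + 1, g_3 = c² + c + 2.

Reduce p = a² - 2abc - 3ab + 3a - 2c modulo G:
  leading term a²: subtract (a)·g_1 from a² - 2abc - 3ab + 3a - 2c → -2abc - 3ab - 3a - 2c
  leading term abc: subtract (-2bc)·g_1 from -2abc - 3ab - 3a - 2c → -3ab - 3a - 2bc - 2c
  leading term ab: subtract (-3b)·g_1 from -3ab - 3a - 2bc - 2c → -3a - 2bc - 3b - 2c
  leading term a: subtract (-3)·g_1 from -3a - 2bc - 3b - 2c → -2bc - 3b - 2c - 3
  leading term bc: subtract (-2c)·g_2 from -2bc - 3b - 2c - 3 → -3b - 3
  leading term b: subtract (-3)·g_2 from -3b - 3 → 0
  normal form = 0.
Since the normal form is 0, p ∈ I.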